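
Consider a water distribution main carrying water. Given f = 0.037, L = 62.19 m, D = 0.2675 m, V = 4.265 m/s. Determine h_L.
Formula: h_L = f \frac{L}{D} \frac{V^2}{2g}
h_L = 0.037·(62.19/0.2675)·4.265²/(2·9.81) = 7.975 m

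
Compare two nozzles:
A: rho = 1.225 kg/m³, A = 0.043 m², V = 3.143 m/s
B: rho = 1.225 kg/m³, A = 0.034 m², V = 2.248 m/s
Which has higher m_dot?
m_dot(A) = 0.1656 kg/s, m_dot(B) = 0.09363 kg/s. Answer: A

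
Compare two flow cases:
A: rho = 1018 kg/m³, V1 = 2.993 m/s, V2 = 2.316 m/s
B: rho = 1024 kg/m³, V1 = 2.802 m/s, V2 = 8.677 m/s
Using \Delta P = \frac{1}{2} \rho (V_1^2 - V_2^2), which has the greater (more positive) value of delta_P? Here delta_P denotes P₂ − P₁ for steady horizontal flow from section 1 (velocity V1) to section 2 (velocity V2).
delta_P(A) = 1.829 kPa, delta_P(B) = -34.53 kPa. Answer: A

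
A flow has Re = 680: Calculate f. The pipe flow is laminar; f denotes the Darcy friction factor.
Formula: f = \frac{64}{Re}
f = 64/680 = 0.09412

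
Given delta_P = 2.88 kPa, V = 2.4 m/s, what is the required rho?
Formula: V = \sqrt{\frac{2 \Delta P}{\rho}}
Substituting knowns: 2.4 = √(2·(2.88·1000)/rho)
Solving for rho: rho = 2·(2.88·1000)/2.4² = 1000 kg/m³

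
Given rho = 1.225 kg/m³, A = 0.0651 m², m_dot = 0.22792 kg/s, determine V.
Formula: \dot{m} = \rho A V
Substituting knowns: 0.22792 = 1.225·0.0651·V
Solving for V: V = 0.22792/(1.225·0.0651) = 2.858 m/s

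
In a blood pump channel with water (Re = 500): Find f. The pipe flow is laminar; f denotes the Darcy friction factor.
Formula: f = \frac{64}{Re}
f = 64/500 = 0.128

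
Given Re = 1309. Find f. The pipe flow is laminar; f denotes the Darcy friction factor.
Formula: f = \frac{64}{Re}
f = 64/1309 = 0.04889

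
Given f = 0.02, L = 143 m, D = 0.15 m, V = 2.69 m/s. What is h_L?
Formula: h_L = f \frac{L}{D} \frac{V^2}{2g}
h_L = 0.02·(143/0.15)·2.69²/(2·9.81) = 7.032 m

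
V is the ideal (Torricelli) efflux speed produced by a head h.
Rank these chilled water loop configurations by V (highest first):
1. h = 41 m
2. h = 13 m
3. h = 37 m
Case 1: V = 28.36 m/s
Case 2: V = 15.97 m/s
Case 3: V = 26.94 m/s
Ranking (highest first): 1, 3, 2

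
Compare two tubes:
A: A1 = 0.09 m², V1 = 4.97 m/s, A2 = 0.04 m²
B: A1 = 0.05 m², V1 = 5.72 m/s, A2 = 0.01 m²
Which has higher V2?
V2(A) = 11.18 m/s, V2(B) = 28.6 m/s. Answer: B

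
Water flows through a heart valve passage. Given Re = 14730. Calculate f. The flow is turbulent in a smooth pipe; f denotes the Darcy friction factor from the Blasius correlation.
Formula: f = \frac{0.316}{Re^{0.25}}
f = 0.316/14730^0.25 = 0.02868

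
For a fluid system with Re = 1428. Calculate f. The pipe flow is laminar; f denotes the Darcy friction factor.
Formula: f = \frac{64}{Re}
f = 64/1428 = 0.04482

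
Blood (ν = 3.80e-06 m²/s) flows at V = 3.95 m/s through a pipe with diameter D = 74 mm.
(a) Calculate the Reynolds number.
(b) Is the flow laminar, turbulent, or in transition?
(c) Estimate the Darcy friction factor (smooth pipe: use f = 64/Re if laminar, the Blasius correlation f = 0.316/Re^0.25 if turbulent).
(a) Re = V·D/ν = 3.95·0.074/3.80e-06 = 76921
(b) Flow regime: turbulent (Re > 4000)
(c) Friction factor: f = 0.316/Re^0.25 = 0.316/76921^0.25 = 0.01897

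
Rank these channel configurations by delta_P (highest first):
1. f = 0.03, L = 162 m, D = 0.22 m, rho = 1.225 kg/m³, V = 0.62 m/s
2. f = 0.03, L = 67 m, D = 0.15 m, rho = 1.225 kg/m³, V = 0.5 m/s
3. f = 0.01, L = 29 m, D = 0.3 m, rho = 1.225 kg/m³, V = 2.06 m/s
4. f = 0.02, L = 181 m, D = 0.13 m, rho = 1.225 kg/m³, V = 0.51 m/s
Case 1: delta_P = 0.005201 kPa
Case 2: delta_P = 0.002052 kPa
Case 3: delta_P = 0.002513 kPa
Case 4: delta_P = 0.004436 kPa
Ranking (highest first): 1, 4, 3, 2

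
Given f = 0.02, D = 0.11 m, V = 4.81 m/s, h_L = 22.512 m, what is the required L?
Formula: h_L = f \frac{L}{D} \frac{V^2}{2g}
Substituting knowns: 22.512 = 0.02·(L/0.11)·4.81²/(2·9.81)
Solving for L: L = 22.512·2·9.81·0.11/(0.02·4.81²) = 105 m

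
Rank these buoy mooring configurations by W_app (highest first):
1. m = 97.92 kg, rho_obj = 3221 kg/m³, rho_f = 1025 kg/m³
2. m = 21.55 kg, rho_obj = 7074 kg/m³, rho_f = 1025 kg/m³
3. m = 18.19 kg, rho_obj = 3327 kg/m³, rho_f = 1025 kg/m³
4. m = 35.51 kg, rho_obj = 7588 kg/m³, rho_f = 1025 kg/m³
Case 1: W_app = 654.9 N
Case 2: W_app = 180.8 N
Case 3: W_app = 123.5 N
Case 4: W_app = 301.3 N
Ranking (highest first): 1, 4, 2, 3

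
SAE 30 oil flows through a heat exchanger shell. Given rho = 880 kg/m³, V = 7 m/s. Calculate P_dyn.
Formula: P_{dyn} = \frac{1}{2} \rho V^2
P_dyn = 0.5·880·7²/1000 = 21.56 kPa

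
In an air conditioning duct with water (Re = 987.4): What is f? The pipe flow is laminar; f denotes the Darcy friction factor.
Formula: f = \frac{64}{Re}
f = 64/987.4 = 0.06482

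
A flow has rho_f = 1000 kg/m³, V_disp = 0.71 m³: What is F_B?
Formula: F_B = \rho_f g V_{disp}
F_B = 1000·9.81·0.71 = 6965 N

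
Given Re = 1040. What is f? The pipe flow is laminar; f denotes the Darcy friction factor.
Formula: f = \frac{64}{Re}
f = 64/1040 = 0.06154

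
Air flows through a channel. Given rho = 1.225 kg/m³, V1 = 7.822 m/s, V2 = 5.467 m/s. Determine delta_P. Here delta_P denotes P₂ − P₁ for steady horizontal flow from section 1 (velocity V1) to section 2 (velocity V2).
Formula: \Delta P = \frac{1}{2} \rho (V_1^2 - V_2^2)
delta_P = 0.5·1.225·(7.822² − 5.467²)/1000 = 0.01917 kPa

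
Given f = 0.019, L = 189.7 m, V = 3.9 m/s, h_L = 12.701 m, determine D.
Formula: h_L = f \frac{L}{D} \frac{V^2}{2g}
Substituting knowns: 12.701 = 0.019·(189.7/D)·3.9²/(2·9.81)
Solving for D: D = 0.019·189.7·3.9²/(2·9.81·12.701) = 0.22 m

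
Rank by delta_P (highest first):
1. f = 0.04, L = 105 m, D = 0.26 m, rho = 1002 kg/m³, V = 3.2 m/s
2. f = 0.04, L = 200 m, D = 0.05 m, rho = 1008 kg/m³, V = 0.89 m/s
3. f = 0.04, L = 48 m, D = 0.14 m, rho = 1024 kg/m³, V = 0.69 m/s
Case 1: delta_P = 82.87 kPa
Case 2: delta_P = 63.87 kPa
Case 3: delta_P = 3.343 kPa
Ranking (highest first): 1, 2, 3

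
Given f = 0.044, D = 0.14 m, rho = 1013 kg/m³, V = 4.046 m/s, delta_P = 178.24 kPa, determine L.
Formula: \Delta P = f \frac{L}{D} \frac{\rho V^2}{2}
Substituting knowns: 178.24 = 0.044·(L/0.14)·0.5·1013·4.046²/1000
Solving for L: L = (178.24·1000)·0.14/(0.044·0.5·1013·4.046²) = 68.4 m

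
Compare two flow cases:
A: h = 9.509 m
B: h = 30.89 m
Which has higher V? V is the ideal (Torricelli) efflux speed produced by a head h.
V(A) = 13.66 m/s, V(B) = 24.62 m/s. Answer: B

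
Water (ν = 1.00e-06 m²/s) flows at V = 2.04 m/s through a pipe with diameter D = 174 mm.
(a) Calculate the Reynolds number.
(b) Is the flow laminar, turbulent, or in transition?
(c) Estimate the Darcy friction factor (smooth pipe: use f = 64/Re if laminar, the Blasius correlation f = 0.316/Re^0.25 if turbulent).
(a) Re = V·D/ν = 2.04·0.174/1.00e-06 = 354960
(b) Flow regime: turbulent (Re > 4000)
(c) Friction factor: f = 0.316/Re^0.25 = 0.316/354960^0.25 = 0.01295 (Blasius is strictly valid for Re ≲ 1e5; used here as the smooth-pipe estimate the problem specifies)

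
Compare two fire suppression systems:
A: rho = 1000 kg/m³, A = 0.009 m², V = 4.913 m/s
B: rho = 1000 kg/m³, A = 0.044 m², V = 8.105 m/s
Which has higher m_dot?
m_dot(A) = 44.22 kg/s, m_dot(B) = 356.6 kg/s. Answer: B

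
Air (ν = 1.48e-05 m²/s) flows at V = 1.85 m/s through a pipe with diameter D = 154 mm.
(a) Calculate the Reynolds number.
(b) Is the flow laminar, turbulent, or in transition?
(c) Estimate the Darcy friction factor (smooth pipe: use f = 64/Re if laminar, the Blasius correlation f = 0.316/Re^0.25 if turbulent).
(a) Re = V·D/ν = 1.85·0.154/1.48e-05 = 19250
(b) Flow regime: turbulent (Re > 4000)
(c) Friction factor: f = 0.316/Re^0.25 = 0.316/19250^0.25 = 0.02683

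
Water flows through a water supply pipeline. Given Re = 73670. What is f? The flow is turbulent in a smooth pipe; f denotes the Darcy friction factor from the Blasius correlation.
Formula: f = \frac{0.316}{Re^{0.25}}
f = 0.316/73670^0.25 = 0.01918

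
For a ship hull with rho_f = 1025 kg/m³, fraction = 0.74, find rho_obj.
Formula: f_{sub} = \frac{\rho_{obj}}{\rho_f}
Substituting knowns: 0.74 = rho_obj/1025
Solving for rho_obj: rho_obj = 0.74·1025 = 758.5 kg/m³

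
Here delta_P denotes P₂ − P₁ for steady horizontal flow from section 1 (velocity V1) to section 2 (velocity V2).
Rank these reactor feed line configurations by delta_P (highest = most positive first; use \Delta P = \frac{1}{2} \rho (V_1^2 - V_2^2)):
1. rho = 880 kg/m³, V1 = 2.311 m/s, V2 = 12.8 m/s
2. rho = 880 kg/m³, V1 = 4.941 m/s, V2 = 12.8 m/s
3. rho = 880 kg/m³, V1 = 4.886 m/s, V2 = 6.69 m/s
Case 1: delta_P = -69.74 kPa
Case 2: delta_P = -61.35 kPa
Case 3: delta_P = -9.189 kPa
Ranking (highest first): 3, 2, 1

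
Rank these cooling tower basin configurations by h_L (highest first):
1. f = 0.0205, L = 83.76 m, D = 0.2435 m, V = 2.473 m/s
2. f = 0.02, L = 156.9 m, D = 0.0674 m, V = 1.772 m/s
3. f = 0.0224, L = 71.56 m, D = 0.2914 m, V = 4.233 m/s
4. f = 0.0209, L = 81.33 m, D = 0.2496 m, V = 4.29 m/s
Case 1: h_L = 2.198 m
Case 2: h_L = 7.451 m
Case 3: h_L = 5.024 m
Case 4: h_L = 6.388 m
Ranking (highest first): 2, 4, 3, 1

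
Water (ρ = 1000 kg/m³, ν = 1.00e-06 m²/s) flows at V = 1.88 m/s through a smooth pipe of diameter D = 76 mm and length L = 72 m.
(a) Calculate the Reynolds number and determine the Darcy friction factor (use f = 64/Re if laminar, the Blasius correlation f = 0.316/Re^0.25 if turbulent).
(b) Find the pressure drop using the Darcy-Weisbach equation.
(a) Re = V·D/ν = 1.88·0.076/1.00e-06 = 142880 → turbulent (Re > 4000); f = 0.316/Re^0.25 = 0.316/142880^0.25 = 0.016253 (Blasius is strictly valid for Re ≲ 1e5; used here as the smooth-pipe estimate the problem specifies)
(b) Darcy-Weisbach: ΔP = f·(L/D)·½ρV²/1000 = 0.016253·(72/0.076)·½·1000·1.88²/1000 = 27.21 kPa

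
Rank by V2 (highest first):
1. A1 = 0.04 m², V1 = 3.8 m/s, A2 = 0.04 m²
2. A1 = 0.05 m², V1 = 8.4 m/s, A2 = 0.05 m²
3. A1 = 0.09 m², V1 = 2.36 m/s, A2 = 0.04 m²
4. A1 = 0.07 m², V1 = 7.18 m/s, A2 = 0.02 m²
Case 1: V2 = 3.8 m/s
Case 2: V2 = 8.4 m/s
Case 3: V2 = 5.31 m/s
Case 4: V2 = 25.13 m/s
Ranking (highest first): 4, 2, 3, 1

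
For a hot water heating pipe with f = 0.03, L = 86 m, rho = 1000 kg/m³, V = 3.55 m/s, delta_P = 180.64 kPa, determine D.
Formula: \Delta P = f \frac{L}{D} \frac{\rho V^2}{2}
Substituting knowns: 180.64 = 0.03·(86/D)·0.5·1000·3.55²/1000
Solving for D: D = 0.03·86·0.5·1000·3.55²/(180.64·1000) = 0.09 m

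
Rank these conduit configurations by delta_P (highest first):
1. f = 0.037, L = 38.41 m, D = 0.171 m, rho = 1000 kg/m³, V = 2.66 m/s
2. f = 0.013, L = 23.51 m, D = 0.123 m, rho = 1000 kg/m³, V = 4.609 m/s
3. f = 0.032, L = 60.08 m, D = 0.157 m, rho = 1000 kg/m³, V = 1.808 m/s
Case 1: delta_P = 29.4 kPa
Case 2: delta_P = 26.39 kPa
Case 3: delta_P = 20.01 kPa
Ranking (highest first): 1, 2, 3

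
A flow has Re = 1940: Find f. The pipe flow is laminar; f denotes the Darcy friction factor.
Formula: f = \frac{64}{Re}
f = 64/1940 = 0.03299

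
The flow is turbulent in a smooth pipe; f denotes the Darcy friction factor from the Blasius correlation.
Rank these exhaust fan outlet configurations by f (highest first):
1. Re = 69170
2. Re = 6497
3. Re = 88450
Case 1: f = 0.01949
Case 2: f = 0.0352
Case 3: f = 0.01832
Ranking (highest first): 2, 1, 3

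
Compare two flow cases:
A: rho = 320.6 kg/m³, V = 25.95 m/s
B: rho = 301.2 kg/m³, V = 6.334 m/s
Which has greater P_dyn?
P_dyn(A) = 107.9 kPa, P_dyn(B) = 6.042 kPa. Answer: A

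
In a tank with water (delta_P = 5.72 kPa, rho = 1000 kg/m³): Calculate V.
Formula: V = \sqrt{\frac{2 \Delta P}{\rho}}
V = √(2·(5.72·1000)/1000) = 3.382 m/s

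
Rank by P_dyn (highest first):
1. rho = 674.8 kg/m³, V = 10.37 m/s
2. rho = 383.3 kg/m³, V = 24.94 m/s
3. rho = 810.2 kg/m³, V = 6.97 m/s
Case 1: P_dyn = 36.28 kPa
Case 2: P_dyn = 119.2 kPa
Case 3: P_dyn = 19.68 kPa
Ranking (highest first): 2, 1, 3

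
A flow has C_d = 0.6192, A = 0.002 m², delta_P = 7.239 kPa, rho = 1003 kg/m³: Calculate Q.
Formula: Q = C_d A \sqrt{\frac{2 \Delta P}{\rho}}
Q = 0.6192·0.002·√(2·(7.239·1000)/1003)·1000 = 4.705 L/s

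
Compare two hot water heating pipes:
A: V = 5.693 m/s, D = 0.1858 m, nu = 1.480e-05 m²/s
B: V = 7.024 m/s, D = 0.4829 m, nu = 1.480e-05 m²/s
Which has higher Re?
Re(A) = 71470, Re(B) = 229182. Answer: B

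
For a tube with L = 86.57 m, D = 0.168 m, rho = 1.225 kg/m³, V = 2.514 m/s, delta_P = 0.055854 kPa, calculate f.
Formula: \Delta P = f \frac{L}{D} \frac{\rho V^2}{2}
Substituting knowns: 0.055854 = f·(86.57/0.168)·0.5·1.225·2.514²/1000
Solving for f: f = (0.055854·1000)/((86.57/0.168)·0.5·1.225·2.514²) = 0.028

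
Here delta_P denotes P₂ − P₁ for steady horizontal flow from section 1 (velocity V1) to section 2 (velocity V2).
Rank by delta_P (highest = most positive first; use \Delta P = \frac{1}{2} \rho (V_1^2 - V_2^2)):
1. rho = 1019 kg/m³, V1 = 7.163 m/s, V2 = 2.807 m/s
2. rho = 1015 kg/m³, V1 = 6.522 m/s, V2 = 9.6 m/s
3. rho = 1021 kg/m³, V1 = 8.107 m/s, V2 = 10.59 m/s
Case 1: delta_P = 22.13 kPa
Case 2: delta_P = -25.18 kPa
Case 3: delta_P = -23.7 kPa
Ranking (highest first): 1, 3, 2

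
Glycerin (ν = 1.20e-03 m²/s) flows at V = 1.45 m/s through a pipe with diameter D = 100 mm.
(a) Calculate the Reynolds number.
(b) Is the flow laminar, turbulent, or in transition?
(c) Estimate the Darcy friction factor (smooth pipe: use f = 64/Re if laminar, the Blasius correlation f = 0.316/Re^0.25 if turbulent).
(a) Re = V·D/ν = 1.45·0.1/1.20e-03 = 120.83
(b) Flow regime: laminar (Re < 2300)
(c) Friction factor: f = 64/Re = 64/120.83 = 0.5297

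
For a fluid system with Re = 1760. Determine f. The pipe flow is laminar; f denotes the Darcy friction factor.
Formula: f = \frac{64}{Re}
f = 64/1760 = 0.03636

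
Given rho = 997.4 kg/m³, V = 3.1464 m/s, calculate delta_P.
Formula: V = \sqrt{\frac{2 \Delta P}{\rho}}
Substituting knowns: 3.1464 = √(2·(delta_P·1000)/997.4)
Solving for delta_P: delta_P = 3.1464²·997.4/2/1000 = 4.937 kPa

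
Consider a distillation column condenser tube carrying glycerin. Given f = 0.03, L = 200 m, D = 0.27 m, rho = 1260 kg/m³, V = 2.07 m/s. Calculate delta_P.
Formula: \Delta P = f \frac{L}{D} \frac{\rho V^2}{2}
delta_P = 0.03·(200/0.27)·0.5·1260·2.07²/1000 = 59.99 kPa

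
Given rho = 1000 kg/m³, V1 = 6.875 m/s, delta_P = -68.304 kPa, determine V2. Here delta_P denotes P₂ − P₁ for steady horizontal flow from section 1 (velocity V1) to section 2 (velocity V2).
Formula: \Delta P = \frac{1}{2} \rho (V_1^2 - V_2^2)
Substituting knowns: -68.304 = 0.5·1000·(6.875² − V2²)/1000
Solving for V2: V2 = √(6.875² − 2·(-68.304·1000)/1000) = 13.56 m/s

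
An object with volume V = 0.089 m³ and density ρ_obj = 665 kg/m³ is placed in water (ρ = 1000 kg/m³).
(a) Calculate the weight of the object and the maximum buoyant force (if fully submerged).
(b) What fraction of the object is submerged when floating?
(a) W=rho_obj*g*V=665*9.81*0.089=580.6 N; F_B(max)=rho*g*V=1000*9.81*0.089=873.1 N
(b) Floating fraction=rho_obj/rho=665/1000=0.665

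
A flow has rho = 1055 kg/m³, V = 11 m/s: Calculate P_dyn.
Formula: P_{dyn} = \frac{1}{2} \rho V^2
P_dyn = 0.5·1055·11²/1000 = 63.83 kPa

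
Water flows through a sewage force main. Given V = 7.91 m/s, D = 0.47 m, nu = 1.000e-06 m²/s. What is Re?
Formula: Re = \frac{V D}{\nu}
Re = 7.91·0.47/1.000e-06 = 3.718e+06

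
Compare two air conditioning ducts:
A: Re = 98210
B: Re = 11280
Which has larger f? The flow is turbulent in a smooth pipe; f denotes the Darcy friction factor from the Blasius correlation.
f(A) = 0.01785, f(B) = 0.03066. Answer: B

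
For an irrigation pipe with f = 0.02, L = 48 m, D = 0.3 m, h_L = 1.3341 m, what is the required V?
Formula: h_L = f \frac{L}{D} \frac{V^2}{2g}
Substituting knowns: 1.3341 = 0.02·(48/0.3)·V²/(2·9.81)
Solving for V: V = √(1.3341·2·9.81/(0.02·(48/0.3))) = 2.86 m/s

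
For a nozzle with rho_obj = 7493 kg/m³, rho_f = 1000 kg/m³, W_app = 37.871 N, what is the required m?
Formula: W_{app} = mg\left(1 - \frac{\rho_f}{\rho_{obj}}\right)
Substituting knowns: 37.871 = m·9.81·(1 − 1000/7493)
Solving for m: m = 37.871/(9.81·(1 − 1000/7493)) = 4.455 kg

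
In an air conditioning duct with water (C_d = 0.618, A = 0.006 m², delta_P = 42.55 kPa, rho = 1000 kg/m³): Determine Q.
Formula: Q = C_d A \sqrt{\frac{2 \Delta P}{\rho}}
Q = 0.618·0.006·√(2·(42.55·1000)/1000)·1000 = 34.21 L/s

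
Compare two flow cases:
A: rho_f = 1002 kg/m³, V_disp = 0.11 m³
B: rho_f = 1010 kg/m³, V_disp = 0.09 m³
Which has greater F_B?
F_B(A) = 1081 N, F_B(B) = 891.7 N. Answer: A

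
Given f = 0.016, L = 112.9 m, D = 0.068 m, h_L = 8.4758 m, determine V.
Formula: h_L = f \frac{L}{D} \frac{V^2}{2g}
Substituting knowns: 8.4758 = 0.016·(112.9/0.068)·V²/(2·9.81)
Solving for V: V = √(8.4758·2·9.81/(0.016·(112.9/0.068))) = 2.502 m/s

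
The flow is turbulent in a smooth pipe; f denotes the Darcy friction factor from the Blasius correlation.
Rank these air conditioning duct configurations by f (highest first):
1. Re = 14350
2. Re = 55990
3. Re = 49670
Case 1: f = 0.02887
Case 2: f = 0.02054
Case 3: f = 0.02117
Ranking (highest first): 1, 3, 2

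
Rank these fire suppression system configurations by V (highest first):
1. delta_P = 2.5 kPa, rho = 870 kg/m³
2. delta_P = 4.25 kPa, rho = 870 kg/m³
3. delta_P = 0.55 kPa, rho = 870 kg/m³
Case 1: V = 2.397 m/s
Case 2: V = 3.126 m/s
Case 3: V = 1.124 m/s
Ranking (highest first): 2, 1, 3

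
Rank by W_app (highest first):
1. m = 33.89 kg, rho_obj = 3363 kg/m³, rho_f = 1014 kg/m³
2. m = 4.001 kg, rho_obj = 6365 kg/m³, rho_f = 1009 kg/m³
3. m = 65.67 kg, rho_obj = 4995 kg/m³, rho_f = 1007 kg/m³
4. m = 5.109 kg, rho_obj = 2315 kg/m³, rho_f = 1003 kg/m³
Case 1: W_app = 232.2 N
Case 2: W_app = 33.03 N
Case 3: W_app = 514.3 N
Case 4: W_app = 28.4 N
Ranking (highest first): 3, 1, 2, 4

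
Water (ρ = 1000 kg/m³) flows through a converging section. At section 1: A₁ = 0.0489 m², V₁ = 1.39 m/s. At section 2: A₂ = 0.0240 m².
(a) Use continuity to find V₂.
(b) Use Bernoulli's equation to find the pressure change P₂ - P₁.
(a) Continuity: A₁V₁=A₂V₂ -> V₂=A₁V₁/A₂=0.0489*1.39/0.0240=2.83 m/s
(b) Bernoulli: P₂-P₁=0.5*rho*(V₁^2-V₂^2)/1000=0.5*1000*(1.39^2-2.83^2)/1000=-3.038 kPa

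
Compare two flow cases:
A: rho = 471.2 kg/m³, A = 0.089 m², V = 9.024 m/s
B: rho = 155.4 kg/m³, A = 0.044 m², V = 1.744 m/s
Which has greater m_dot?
m_dot(A) = 378.4 kg/s, m_dot(B) = 11.92 kg/s. Answer: A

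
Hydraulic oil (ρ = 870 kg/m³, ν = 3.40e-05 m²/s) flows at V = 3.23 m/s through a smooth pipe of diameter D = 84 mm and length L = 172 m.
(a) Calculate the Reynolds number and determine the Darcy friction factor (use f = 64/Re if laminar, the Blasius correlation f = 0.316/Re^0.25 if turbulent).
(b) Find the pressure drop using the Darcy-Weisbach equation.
(a) Re = V·D/ν = 3.23·0.084/3.40e-05 = 7980 → turbulent (Re > 4000); f = 0.316/Re^0.25 = 0.316/7980^0.25 = 0.033434
(b) Darcy-Weisbach: ΔP = f·(L/D)·½ρV²/1000 = 0.033434·(172/0.084)·½·870·3.23²/1000 = 310.7 kPa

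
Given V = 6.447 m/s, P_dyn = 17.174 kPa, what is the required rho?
Formula: P_{dyn} = \frac{1}{2} \rho V^2
Substituting knowns: 17.174 = 0.5·rho·6.447²/1000
Solving for rho: rho = 2·(17.174·1000)/6.447² = 826.4 kg/m³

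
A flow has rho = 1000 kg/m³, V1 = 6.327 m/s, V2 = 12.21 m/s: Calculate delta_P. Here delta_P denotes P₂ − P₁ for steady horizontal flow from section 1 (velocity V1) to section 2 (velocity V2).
Formula: \Delta P = \frac{1}{2} \rho (V_1^2 - V_2^2)
delta_P = 0.5·1000·(6.327² − 12.21²)/1000 = -54.53 kPa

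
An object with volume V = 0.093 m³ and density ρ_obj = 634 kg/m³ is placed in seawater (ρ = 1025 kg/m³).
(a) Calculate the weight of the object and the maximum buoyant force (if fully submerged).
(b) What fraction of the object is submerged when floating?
(a) W=rho_obj*g*V=634*9.81*0.093=578.4 N; F_B(max)=rho*g*V=1025*9.81*0.093=935.1 N
(b) Floating fraction=rho_obj/rho=634/1025=0.619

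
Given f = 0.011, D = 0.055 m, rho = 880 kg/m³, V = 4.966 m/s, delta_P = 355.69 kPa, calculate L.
Formula: \Delta P = f \frac{L}{D} \frac{\rho V^2}{2}
Substituting knowns: 355.69 = 0.011·(L/0.055)·0.5·880·4.966²/1000
Solving for L: L = (355.69·1000)·0.055/(0.011·0.5·880·4.966²) = 163.9 m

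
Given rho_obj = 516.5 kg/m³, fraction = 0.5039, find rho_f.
Formula: f_{sub} = \frac{\rho_{obj}}{\rho_f}
Substituting knowns: 0.5039 = 516.5/rho_f
Solving for rho_f: rho_f = 516.5/0.5039 = 1025 kg/m³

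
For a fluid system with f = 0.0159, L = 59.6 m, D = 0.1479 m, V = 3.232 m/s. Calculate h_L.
Formula: h_L = f \frac{L}{D} \frac{V^2}{2g}
h_L = 0.0159·(59.6/0.1479)·3.232²/(2·9.81) = 3.411 m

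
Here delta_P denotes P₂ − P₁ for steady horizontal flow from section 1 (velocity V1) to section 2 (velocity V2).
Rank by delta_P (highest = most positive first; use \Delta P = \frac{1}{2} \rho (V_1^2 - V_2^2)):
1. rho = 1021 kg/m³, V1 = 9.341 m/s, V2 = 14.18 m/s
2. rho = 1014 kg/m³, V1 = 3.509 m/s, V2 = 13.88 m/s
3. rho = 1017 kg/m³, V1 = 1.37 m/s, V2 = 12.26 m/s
Case 1: delta_P = -58.1 kPa
Case 2: delta_P = -91.43 kPa
Case 3: delta_P = -75.48 kPa
Ranking (highest first): 1, 3, 2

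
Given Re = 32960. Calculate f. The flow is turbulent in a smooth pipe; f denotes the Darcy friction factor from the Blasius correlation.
Formula: f = \frac{0.316}{Re^{0.25}}
f = 0.316/32960^0.25 = 0.02345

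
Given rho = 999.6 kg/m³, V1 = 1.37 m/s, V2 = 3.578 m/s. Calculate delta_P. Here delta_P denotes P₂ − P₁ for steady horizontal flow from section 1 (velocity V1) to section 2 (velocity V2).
Formula: \Delta P = \frac{1}{2} \rho (V_1^2 - V_2^2)
delta_P = 0.5·999.6·(1.37² − 3.578²)/1000 = -5.46 kPa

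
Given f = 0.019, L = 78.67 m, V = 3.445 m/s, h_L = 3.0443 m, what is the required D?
Formula: h_L = f \frac{L}{D} \frac{V^2}{2g}
Substituting knowns: 3.0443 = 0.019·(78.67/D)·3.445²/(2·9.81)
Solving for D: D = 0.019·78.67·3.445²/(2·9.81·3.0443) = 0.297 m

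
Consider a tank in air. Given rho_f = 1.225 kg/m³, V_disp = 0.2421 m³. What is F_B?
Formula: F_B = \rho_f g V_{disp}
F_B = 1.225·9.81·0.2421 = 2.909 N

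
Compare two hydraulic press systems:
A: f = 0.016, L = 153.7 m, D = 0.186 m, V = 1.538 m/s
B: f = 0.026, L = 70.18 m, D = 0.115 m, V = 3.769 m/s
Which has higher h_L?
h_L(A) = 1.594 m, h_L(B) = 11.49 m. Answer: B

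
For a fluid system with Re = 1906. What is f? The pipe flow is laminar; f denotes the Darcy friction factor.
Formula: f = \frac{64}{Re}
f = 64/1906 = 0.03358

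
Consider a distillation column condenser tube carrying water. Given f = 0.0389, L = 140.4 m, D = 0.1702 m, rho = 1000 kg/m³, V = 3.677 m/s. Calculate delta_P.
Formula: \Delta P = f \frac{L}{D} \frac{\rho V^2}{2}
delta_P = 0.0389·(140.4/0.1702)·0.5·1000·3.677²/1000 = 216.9 kPa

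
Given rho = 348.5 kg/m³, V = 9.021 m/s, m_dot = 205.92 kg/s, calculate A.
Formula: \dot{m} = \rho A V
Substituting knowns: 205.92 = 348.5·A·9.021
Solving for A: A = 205.92/(348.5·9.021) = 0.0655 m²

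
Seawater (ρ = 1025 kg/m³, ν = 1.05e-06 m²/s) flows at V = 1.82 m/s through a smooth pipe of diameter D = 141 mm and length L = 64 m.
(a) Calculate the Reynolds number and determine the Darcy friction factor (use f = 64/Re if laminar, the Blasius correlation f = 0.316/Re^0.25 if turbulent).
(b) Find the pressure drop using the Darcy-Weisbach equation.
(a) Re = V·D/ν = 1.82·0.141/1.05e-06 = 244400 → turbulent (Re > 4000); f = 0.316/Re^0.25 = 0.316/244400^0.25 = 0.014212 (Blasius is strictly valid for Re ≲ 1e5; used here as the smooth-pipe estimate the problem specifies)
(b) Darcy-Weisbach: ΔP = f·(L/D)·½ρV²/1000 = 0.014212·(64/0.141)·½·1025·1.82²/1000 = 10.95 kPa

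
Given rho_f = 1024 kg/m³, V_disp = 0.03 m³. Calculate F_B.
Formula: F_B = \rho_f g V_{disp}
F_B = 1024·9.81·0.03 = 301.4 N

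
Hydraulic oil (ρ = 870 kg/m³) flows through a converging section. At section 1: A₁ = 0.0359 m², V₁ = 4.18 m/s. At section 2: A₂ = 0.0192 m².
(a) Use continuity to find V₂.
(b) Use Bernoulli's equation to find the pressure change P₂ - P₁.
(a) Continuity: A₁V₁=A₂V₂ -> V₂=A₁V₁/A₂=0.0359*4.18/0.0192=7.82 m/s
(b) Bernoulli: P₂-P₁=0.5*rho*(V₁^2-V₂^2)/1000=0.5*870*(4.18^2-7.82^2)/1000=-19 kPa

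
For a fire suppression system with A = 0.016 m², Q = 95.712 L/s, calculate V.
Formula: Q = A V
Substituting knowns: 95.712 = 0.016·V·1000
Solving for V: V = (95.712/1000)/0.016 = 5.982 m/s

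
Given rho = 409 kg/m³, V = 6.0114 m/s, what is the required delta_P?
Formula: V = \sqrt{\frac{2 \Delta P}{\rho}}
Substituting knowns: 6.0114 = √(2·(delta_P·1000)/409)
Solving for delta_P: delta_P = 6.0114²·409/2/1000 = 7.39 kPa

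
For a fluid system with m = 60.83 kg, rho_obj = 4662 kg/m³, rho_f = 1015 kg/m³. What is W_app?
Formula: W_{app} = mg\left(1 - \frac{\rho_f}{\rho_{obj}}\right)
W_app = 60.83·9.81·(1 − 1015/4662) = 466.8 N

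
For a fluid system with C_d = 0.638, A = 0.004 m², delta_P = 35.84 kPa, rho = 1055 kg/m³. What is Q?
Formula: Q = C_d A \sqrt{\frac{2 \Delta P}{\rho}}
Q = 0.638·0.004·√(2·(35.84·1000)/1055)·1000 = 21.04 L/s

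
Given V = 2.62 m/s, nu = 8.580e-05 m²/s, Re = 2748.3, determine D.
Formula: Re = \frac{V D}{\nu}
Substituting knowns: 2748.3 = 2.62·D/8.580e-05
Solving for D: D = 2748.3·8.580e-05/2.62 = 0.09 m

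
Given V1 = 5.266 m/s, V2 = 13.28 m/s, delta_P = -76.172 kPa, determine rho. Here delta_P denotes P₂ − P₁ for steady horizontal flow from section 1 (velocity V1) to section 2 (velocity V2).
Formula: \Delta P = \frac{1}{2} \rho (V_1^2 - V_2^2)
Substituting knowns: -76.172 = 0.5·rho·(5.266² − 13.28²)/1000
Solving for rho: rho = 2·(-76.172·1000)/(5.266² − 13.28²) = 1025 kg/m³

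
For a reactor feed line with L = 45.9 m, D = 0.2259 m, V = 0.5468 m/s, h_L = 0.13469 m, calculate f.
Formula: h_L = f \frac{L}{D} \frac{V^2}{2g}
Substituting knowns: 0.13469 = f·(45.9/0.2259)·0.5468²/(2·9.81)
Solving for f: f = 0.13469·2·9.81/((45.9/0.2259)·0.5468²) = 0.0435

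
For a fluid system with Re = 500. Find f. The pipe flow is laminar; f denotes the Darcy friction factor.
Formula: f = \frac{64}{Re}
f = 64/500 = 0.128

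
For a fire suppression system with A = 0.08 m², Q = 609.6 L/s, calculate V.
Formula: Q = A V
Substituting knowns: 609.6 = 0.08·V·1000
Solving for V: V = (609.6/1000)/0.08 = 7.62 m/s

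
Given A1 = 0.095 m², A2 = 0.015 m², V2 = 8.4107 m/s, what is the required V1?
Formula: V_2 = \frac{A_1 V_1}{A_2}
Substituting knowns: 8.4107 = 0.095·V1/0.015
Solving for V1: V1 = 8.4107·0.015/0.095 = 1.328 m/s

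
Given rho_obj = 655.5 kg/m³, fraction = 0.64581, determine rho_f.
Formula: f_{sub} = \frac{\rho_{obj}}{\rho_f}
Substituting knowns: 0.64581 = 655.5/rho_f
Solving for rho_f: rho_f = 655.5/0.64581 = 1015 kg/m³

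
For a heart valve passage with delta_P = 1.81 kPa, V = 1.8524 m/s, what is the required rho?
Formula: V = \sqrt{\frac{2 \Delta P}{\rho}}
Substituting knowns: 1.8524 = √(2·(1.81·1000)/rho)
Solving for rho: rho = 2·(1.81·1000)/1.8524² = 1055 kg/m³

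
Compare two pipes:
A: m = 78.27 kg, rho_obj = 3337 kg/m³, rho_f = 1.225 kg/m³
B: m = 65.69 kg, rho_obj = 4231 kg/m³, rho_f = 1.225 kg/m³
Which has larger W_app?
W_app(A) = 767.5 N, W_app(B) = 644.2 N. Answer: A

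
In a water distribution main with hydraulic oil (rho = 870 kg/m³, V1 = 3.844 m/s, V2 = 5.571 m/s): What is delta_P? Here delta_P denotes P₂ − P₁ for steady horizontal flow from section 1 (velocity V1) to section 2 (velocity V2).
Formula: \Delta P = \frac{1}{2} \rho (V_1^2 - V_2^2)
delta_P = 0.5·870·(3.844² − 5.571²)/1000 = -7.073 kPa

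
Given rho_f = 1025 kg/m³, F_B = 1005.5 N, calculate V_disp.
Formula: F_B = \rho_f g V_{disp}
Substituting knowns: 1005.5 = 1025·9.81·V_disp
Solving for V_disp: V_disp = 1005.5/(1025·9.81) = 0.1 m³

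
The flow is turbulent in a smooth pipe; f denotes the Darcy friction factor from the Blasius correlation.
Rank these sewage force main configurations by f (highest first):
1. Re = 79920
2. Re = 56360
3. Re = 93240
Case 1: f = 0.01879
Case 2: f = 0.02051
Case 3: f = 0.01808
Ranking (highest first): 2, 1, 3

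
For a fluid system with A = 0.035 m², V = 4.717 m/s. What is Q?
Formula: Q = A V
Q = 0.035·4.717·1000 = 165.1 L/s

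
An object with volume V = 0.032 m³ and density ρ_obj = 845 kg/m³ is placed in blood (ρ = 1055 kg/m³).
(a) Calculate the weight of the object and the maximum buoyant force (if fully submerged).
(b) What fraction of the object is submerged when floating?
(a) W=rho_obj*g*V=845*9.81*0.032=265.3 N; F_B(max)=rho*g*V=1055*9.81*0.032=331.2 N
(b) Floating fraction=rho_obj/rho=845/1055=0.801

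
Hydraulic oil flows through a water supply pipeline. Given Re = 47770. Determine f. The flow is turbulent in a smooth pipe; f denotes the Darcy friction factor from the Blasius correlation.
Formula: f = \frac{0.316}{Re^{0.25}}
f = 0.316/47770^0.25 = 0.02137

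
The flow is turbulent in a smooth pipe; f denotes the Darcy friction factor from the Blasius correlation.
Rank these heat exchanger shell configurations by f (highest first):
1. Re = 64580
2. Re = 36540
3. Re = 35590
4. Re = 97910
Case 1: f = 0.01982
Case 2: f = 0.02286
Case 3: f = 0.02301
Case 4: f = 0.01786
Ranking (highest first): 3, 2, 1, 4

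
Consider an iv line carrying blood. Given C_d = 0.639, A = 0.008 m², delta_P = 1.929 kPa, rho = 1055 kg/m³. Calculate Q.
Formula: Q = C_d A \sqrt{\frac{2 \Delta P}{\rho}}
Q = 0.639·0.008·√(2·(1.929·1000)/1055)·1000 = 9.776 L/s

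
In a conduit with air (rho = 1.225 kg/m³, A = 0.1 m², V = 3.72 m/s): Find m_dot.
Formula: \dot{m} = \rho A V
m_dot = 1.225·0.1·3.72 = 0.4557 kg/s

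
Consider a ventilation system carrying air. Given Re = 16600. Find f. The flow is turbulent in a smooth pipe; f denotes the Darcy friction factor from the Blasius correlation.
Formula: f = \frac{0.316}{Re^{0.25}}
f = 0.316/16600^0.25 = 0.02784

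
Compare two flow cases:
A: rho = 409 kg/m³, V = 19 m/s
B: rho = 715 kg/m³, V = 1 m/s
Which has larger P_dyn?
P_dyn(A) = 73.82 kPa, P_dyn(B) = 0.3575 kPa. Answer: A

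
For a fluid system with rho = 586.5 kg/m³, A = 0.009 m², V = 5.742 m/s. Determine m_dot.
Formula: \dot{m} = \rho A V
m_dot = 586.5·0.009·5.742 = 30.31 kg/s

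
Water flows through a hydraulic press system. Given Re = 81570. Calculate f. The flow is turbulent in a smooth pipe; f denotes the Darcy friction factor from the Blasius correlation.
Formula: f = \frac{0.316}{Re^{0.25}}
f = 0.316/81570^0.25 = 0.0187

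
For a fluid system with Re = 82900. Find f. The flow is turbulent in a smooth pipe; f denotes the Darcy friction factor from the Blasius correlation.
Formula: f = \frac{0.316}{Re^{0.25}}
f = 0.316/82900^0.25 = 0.01862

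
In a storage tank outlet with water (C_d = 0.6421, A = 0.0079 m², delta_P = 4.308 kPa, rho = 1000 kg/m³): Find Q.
Formula: Q = C_d A \sqrt{\frac{2 \Delta P}{\rho}}
Q = 0.6421·0.0079·√(2·(4.308·1000)/1000)·1000 = 14.89 L/s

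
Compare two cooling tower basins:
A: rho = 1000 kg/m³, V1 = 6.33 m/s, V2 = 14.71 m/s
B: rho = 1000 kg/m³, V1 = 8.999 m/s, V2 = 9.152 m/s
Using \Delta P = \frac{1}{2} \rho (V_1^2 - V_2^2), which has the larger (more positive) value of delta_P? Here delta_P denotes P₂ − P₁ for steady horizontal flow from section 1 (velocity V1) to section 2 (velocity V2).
delta_P(A) = -88.16 kPa, delta_P(B) = -1.389 kPa. Answer: B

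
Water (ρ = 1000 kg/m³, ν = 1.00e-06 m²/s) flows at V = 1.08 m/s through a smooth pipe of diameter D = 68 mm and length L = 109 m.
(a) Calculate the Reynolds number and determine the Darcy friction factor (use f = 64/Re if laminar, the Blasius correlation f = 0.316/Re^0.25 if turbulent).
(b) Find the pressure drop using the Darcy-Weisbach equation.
(a) Re = V·D/ν = 1.08·0.068/1.00e-06 = 73440 → turbulent (Re > 4000); f = 0.316/Re^0.25 = 0.316/73440^0.25 = 0.019196
(b) Darcy-Weisbach: ΔP = f·(L/D)·½ρV²/1000 = 0.019196·(109/0.068)·½·1000·1.08²/1000 = 17.95 kPa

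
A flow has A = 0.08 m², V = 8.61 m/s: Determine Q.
Formula: Q = A V
Q = 0.08·8.61·1000 = 688.8 L/s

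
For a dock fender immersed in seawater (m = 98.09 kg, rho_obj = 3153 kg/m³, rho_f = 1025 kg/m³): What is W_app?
Formula: W_{app} = mg\left(1 - \frac{\rho_f}{\rho_{obj}}\right)
W_app = 98.09·9.81·(1 − 1025/3153) = 649.4 N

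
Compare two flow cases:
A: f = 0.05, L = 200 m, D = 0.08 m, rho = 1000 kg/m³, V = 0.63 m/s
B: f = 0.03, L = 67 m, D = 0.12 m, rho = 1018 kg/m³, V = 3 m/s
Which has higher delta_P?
delta_P(A) = 24.81 kPa, delta_P(B) = 76.73 kPa. Answer: B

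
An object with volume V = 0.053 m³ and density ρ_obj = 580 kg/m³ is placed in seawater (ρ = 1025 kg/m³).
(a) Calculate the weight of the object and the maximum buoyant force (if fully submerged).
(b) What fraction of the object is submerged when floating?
(a) W=rho_obj*g*V=580*9.81*0.053=301.6 N; F_B(max)=rho*g*V=1025*9.81*0.053=532.9 N
(b) Floating fraction=rho_obj/rho=580/1025=0.566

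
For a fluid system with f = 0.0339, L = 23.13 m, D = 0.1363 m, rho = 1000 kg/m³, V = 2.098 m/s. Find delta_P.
Formula: \Delta P = f \frac{L}{D} \frac{\rho V^2}{2}
delta_P = 0.0339·(23.13/0.1363)·0.5·1000·2.098²/1000 = 12.66 kPa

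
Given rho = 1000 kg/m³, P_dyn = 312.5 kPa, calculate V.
Formula: P_{dyn} = \frac{1}{2} \rho V^2
Substituting knowns: 312.5 = 0.5·1000·V²/1000
Solving for V: V = √(2·(312.5·1000)/1000) = 25 m/s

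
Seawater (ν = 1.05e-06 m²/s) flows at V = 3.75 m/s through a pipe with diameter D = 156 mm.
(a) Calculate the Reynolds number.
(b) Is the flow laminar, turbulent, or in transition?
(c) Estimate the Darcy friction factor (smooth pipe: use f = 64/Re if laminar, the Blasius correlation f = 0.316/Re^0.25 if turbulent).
(a) Re = V·D/ν = 3.75·0.156/1.05e-06 = 557140
(b) Flow regime: turbulent (Re > 4000)
(c) Friction factor: f = 0.316/Re^0.25 = 0.316/557140^0.25 = 0.01157 (Blasius is strictly valid for Re ≲ 1e5; used here as the smooth-pipe estimate the problem specifies)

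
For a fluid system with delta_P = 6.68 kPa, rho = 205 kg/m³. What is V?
Formula: V = \sqrt{\frac{2 \Delta P}{\rho}}
V = √(2·(6.68·1000)/205) = 8.073 m/s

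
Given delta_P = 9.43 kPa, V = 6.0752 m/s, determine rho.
Formula: V = \sqrt{\frac{2 \Delta P}{\rho}}
Substituting knowns: 6.0752 = √(2·(9.43·1000)/rho)
Solving for rho: rho = 2·(9.43·1000)/6.0752² = 511 kg/m³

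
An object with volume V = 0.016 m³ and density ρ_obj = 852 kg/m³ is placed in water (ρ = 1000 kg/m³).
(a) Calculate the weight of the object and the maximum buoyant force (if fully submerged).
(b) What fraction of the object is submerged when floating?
(a) W=rho_obj*g*V=852*9.81*0.016=133.7 N; F_B(max)=rho*g*V=1000*9.81*0.016=157.0 N
(b) Floating fraction=rho_obj/rho=852/1000=0.852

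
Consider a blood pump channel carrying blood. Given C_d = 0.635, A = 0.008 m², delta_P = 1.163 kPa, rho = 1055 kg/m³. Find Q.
Formula: Q = C_d A \sqrt{\frac{2 \Delta P}{\rho}}
Q = 0.635·0.008·√(2·(1.163·1000)/1055)·1000 = 7.543 L/s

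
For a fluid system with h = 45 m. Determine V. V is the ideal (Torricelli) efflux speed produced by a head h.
Formula: V = \sqrt{2 g h}
V = √(2·9.81·45) = 29.71 m/s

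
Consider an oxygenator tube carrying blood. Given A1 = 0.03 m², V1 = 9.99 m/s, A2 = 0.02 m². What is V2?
Formula: V_2 = \frac{A_1 V_1}{A_2}
V2 = 0.03·9.99/0.02 = 14.99 m/s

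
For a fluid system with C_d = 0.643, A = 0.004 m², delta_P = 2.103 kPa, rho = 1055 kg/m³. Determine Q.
Formula: Q = C_d A \sqrt{\frac{2 \Delta P}{\rho}}
Q = 0.643·0.004·√(2·(2.103·1000)/1055)·1000 = 5.135 L/s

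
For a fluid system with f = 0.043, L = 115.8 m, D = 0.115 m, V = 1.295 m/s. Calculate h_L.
Formula: h_L = f \frac{L}{D} \frac{V^2}{2g}
h_L = 0.043·(115.8/0.115)·1.295²/(2·9.81) = 3.701 m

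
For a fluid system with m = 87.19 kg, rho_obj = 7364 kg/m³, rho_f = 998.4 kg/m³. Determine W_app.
Formula: W_{app} = mg\left(1 - \frac{\rho_f}{\rho_{obj}}\right)
W_app = 87.19·9.81·(1 − 998.4/7364) = 739.4 N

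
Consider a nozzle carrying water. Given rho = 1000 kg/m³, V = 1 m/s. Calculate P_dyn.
Formula: P_{dyn} = \frac{1}{2} \rho V^2
P_dyn = 0.5·1000·1²/1000 = 0.5 kPa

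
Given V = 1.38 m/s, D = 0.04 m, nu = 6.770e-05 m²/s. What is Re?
Formula: Re = \frac{V D}{\nu}
Re = 1.38·0.04/6.770e-05 = 815.4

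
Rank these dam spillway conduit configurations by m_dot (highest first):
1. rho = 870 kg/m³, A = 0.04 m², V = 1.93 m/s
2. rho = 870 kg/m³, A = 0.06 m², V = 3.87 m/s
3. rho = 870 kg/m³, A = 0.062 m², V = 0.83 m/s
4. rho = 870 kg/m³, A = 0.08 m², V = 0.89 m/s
Case 1: m_dot = 67.16 kg/s
Case 2: m_dot = 202 kg/s
Case 3: m_dot = 44.77 kg/s
Case 4: m_dot = 61.94 kg/s
Ranking (highest first): 2, 1, 4, 3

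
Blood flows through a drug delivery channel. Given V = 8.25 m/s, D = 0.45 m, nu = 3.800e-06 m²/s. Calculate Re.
Formula: Re = \frac{V D}{\nu}
Re = 8.25·0.45/3.800e-06 = 976974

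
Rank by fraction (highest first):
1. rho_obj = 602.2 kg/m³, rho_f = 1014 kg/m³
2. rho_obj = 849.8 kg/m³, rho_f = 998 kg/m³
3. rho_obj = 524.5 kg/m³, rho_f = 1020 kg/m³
Case 1: fraction = 0.5939
Case 2: fraction = 0.8515
Case 3: fraction = 0.5142
Ranking (highest first): 2, 1, 3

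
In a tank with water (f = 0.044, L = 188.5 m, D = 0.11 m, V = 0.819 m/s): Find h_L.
Formula: h_L = f \frac{L}{D} \frac{V^2}{2g}
h_L = 0.044·(188.5/0.11)·0.819²/(2·9.81) = 2.578 m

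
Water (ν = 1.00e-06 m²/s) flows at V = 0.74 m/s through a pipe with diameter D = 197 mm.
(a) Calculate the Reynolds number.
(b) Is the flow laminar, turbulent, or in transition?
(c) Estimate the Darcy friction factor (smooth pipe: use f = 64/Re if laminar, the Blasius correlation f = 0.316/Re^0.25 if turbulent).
(a) Re = V·D/ν = 0.74·0.197/1.00e-06 = 145780
(b) Flow regime: turbulent (Re > 4000)
(c) Friction factor: f = 0.316/Re^0.25 = 0.316/145780^0.25 = 0.01617 (Blasius is strictly valid for Re ≲ 1e5; used here as the smooth-pipe estimate the problem specifies)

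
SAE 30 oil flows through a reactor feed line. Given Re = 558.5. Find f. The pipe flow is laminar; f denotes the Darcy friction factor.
Formula: f = \frac{64}{Re}
f = 64/558.5 = 0.1146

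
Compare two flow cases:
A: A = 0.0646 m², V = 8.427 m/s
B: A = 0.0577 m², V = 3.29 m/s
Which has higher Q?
Q(A) = 544.4 L/s, Q(B) = 189.8 L/s. Answer: A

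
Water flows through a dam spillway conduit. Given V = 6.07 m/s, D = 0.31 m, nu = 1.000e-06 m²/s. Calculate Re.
Formula: Re = \frac{V D}{\nu}
Re = 6.07·0.31/1.000e-06 = 1.882e+06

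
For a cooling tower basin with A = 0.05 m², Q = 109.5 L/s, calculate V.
Formula: Q = A V
Substituting knowns: 109.5 = 0.05·V·1000
Solving for V: V = (109.5/1000)/0.05 = 2.19 m/s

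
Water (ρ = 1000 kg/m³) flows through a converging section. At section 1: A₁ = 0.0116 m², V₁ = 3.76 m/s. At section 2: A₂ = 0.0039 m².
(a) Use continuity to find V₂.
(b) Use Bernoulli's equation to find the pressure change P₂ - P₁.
(a) Continuity: A₁V₁=A₂V₂ -> V₂=A₁V₁/A₂=0.0116*3.76/0.0039=11.18 m/s
(b) Bernoulli: P₂-P₁=0.5*rho*(V₁^2-V₂^2)/1000=0.5*1000*(3.76^2-11.18^2)/1000=-55.43 kPa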